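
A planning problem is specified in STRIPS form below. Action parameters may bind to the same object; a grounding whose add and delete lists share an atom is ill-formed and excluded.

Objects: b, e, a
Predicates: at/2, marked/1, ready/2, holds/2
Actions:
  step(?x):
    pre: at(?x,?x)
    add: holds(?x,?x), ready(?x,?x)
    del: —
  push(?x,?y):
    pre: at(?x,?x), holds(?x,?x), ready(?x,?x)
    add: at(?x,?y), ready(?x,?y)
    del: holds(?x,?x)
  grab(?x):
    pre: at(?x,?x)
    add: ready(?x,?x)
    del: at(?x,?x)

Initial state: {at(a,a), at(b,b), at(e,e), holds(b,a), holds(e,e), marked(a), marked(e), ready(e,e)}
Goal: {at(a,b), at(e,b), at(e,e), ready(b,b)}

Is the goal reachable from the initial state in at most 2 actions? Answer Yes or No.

1. step(b)  →  {at(a,a), at(b,b), at(e,e), holds(b,a), holds(b,b), holds(e,e), marked(a), marked(e), ready(b,b), ready(e,e)}
2. step(a)  →  {at(a,a), at(b,b), at(e,e), holds(a,a), holds(b,a), holds(b,b), holds(e,e), marked(a), marked(e), ready(a,a), ready(b,b), ready(e,e)}
3. push(e,b)  →  {at(a,a), at(b,b), at(e,b), at(e,e), holds(a,a), holds(b,a), holds(b,b), marked(a), marked(e), ready(a,a), ready(b,b), ready(e,b), ready(e,e)}
4. push(a,b)  →  {at(a,a), at(a,b), at(b,b), at(e,b), at(e,e), holds(b,a), holds(b,b), marked(a), marked(e), ready(a,a), ready(a,b), ready(b,b), ready(e,b), ready(e,e)}
optimal plan length = 4; 4 > 2

No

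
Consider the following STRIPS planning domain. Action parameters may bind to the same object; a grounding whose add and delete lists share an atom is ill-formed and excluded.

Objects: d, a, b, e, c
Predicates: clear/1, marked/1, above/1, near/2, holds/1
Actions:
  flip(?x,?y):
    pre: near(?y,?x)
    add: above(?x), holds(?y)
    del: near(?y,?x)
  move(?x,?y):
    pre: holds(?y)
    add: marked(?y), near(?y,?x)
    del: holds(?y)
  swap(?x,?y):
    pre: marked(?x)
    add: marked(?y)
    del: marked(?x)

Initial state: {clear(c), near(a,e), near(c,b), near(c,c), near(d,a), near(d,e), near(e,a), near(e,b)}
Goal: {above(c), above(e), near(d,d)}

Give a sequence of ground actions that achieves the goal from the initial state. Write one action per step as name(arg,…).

flip(e,d); flip(c,c); move(d,d)

1. flip(e,d)  →  {above(e), clear(c), holds(d), near(a,e), near(c,b), near(c,c), near(d,a), near(e,a), near(e,b)}
2. flip(c,c)  →  {above(c), above(e), clear(c), holds(c), holds(d), near(a,e), near(c,b), near(d,a), near(e,a), near(e,b)}
3. move(d,d)  →  {above(c), above(e), clear(c), holds(c), marked(d), near(a,e), near(c,b), near(d,a), near(d,d), near(e,a), near(e,b)}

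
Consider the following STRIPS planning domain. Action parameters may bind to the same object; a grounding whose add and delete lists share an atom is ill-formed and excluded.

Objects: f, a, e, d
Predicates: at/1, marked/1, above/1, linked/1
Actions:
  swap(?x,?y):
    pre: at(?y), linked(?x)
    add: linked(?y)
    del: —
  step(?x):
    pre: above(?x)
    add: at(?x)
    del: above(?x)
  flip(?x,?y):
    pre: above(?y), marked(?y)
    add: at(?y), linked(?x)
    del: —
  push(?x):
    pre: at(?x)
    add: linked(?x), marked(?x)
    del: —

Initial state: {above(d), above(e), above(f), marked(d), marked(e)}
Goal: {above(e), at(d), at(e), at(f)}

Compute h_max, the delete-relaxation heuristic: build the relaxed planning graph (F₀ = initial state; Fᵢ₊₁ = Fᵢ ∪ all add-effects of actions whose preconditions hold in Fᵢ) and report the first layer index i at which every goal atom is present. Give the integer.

F0 = init (5 atoms)
F1 = F0 ∪ {at(d), at(e), at(f), linked(a), linked(d), linked(e), linked(f)}  (12 atoms)
goal ⊆ F1  ⇒  h_max = 1

1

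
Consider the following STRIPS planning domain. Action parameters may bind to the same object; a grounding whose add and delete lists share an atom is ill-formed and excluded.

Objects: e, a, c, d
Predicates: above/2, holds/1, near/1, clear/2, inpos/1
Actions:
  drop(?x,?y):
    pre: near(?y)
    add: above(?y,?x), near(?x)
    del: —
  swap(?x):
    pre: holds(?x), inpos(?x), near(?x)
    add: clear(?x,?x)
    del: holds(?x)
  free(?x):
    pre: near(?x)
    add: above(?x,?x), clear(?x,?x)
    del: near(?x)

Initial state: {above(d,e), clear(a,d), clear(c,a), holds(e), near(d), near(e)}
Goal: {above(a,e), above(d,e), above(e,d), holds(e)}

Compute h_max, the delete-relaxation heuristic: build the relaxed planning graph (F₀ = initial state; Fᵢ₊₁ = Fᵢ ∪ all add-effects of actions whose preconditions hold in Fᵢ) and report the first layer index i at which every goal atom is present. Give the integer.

F0 = init (6 atoms)
F1 = F0 ∪ {above(d,a), above(d,c), above(d,d), above(e,a), above(e,c), above(e,d), above(e,e), clear(d,d), clear(e,e), near(a), near(c)}  (17 atoms)
F2 = F1 ∪ {above(a,a), above(a,c), above(a,d), above(a,e), above(c,a), above(c,c), above(c,d), above(c,e), clear(a,a), clear(c,c)}  (27 atoms)
goal ⊆ F2  ⇒  h_max = 2

2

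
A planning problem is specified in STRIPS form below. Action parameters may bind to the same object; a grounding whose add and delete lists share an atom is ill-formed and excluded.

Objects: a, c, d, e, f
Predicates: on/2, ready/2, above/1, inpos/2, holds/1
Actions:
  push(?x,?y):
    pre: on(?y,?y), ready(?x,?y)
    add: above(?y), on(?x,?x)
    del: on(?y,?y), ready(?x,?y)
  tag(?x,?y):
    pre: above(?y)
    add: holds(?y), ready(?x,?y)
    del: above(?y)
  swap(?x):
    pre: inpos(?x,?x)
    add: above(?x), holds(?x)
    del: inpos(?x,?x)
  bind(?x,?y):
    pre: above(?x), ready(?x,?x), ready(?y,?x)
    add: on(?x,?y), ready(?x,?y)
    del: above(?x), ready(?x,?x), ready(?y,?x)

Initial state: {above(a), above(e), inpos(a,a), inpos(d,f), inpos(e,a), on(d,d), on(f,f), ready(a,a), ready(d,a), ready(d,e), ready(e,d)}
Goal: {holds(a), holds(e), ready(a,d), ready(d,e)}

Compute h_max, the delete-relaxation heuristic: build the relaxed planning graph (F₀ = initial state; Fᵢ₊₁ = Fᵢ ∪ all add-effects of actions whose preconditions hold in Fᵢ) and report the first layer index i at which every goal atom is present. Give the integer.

1

F0 = init (11 atoms)
F1 = F0 ∪ {above(d), holds(a), holds(e), on(a,d), on(e,e), ready(a,d), ready(a,e), ready(c,a), ready(c,e), ready(e,a), ready(e,e), ready(f,a), ready(f,e)}  (24 atoms)
goal ⊆ F1  ⇒  h_max = 1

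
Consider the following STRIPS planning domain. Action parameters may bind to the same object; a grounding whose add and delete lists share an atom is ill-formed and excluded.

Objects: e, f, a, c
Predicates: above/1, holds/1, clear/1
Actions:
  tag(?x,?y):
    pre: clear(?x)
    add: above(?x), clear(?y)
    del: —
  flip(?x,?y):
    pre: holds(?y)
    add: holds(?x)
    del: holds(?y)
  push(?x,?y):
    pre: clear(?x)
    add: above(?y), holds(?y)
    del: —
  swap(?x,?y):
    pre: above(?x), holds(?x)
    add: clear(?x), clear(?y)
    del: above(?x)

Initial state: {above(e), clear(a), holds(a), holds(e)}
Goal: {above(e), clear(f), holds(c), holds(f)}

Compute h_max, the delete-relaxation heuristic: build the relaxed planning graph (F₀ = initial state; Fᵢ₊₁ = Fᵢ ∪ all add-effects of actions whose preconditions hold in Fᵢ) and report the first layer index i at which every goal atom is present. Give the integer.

F0 = init (4 atoms)
F1 = F0 ∪ {above(a), above(c), above(f), clear(c), clear(e), clear(f), holds(c), holds(f)}  (12 atoms)
goal ⊆ F1  ⇒  h_max = 1

1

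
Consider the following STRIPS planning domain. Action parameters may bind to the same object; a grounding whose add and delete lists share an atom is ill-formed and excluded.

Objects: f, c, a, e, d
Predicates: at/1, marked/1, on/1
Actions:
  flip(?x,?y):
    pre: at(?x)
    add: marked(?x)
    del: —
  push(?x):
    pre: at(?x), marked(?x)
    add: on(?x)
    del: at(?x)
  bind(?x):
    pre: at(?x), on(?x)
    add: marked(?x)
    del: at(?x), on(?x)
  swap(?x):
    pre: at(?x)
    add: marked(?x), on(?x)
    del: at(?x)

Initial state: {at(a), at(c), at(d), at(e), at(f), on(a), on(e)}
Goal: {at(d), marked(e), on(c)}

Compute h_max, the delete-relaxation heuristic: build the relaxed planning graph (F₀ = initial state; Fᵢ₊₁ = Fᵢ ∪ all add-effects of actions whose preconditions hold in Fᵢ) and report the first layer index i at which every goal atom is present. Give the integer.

1

F0 = init (7 atoms)
F1 = F0 ∪ {marked(a), marked(c), marked(d), marked(e), marked(f), on(c), on(d), on(f)}  (15 atoms)
goal ⊆ F1  ⇒  h_max = 1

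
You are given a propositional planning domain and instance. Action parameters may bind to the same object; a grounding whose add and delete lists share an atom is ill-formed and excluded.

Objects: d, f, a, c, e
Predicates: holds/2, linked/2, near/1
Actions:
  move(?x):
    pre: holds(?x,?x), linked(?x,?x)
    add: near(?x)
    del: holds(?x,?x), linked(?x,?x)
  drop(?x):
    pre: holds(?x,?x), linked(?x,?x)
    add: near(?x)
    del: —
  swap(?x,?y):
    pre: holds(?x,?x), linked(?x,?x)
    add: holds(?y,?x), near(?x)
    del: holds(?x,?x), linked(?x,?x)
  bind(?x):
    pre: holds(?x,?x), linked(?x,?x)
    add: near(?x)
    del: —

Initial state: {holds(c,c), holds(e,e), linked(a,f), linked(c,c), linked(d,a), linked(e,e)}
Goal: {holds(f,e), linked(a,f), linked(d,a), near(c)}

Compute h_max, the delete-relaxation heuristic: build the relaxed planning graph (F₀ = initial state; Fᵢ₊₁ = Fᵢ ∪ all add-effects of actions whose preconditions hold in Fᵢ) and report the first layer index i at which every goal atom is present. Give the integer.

1

F0 = init (6 atoms)
F1 = F0 ∪ {holds(a,c), holds(a,e), holds(c,e), holds(d,c), holds(d,e), holds(e,c), holds(f,c), holds(f,e), near(c), near(e)}  (16 atoms)
goal ⊆ F1  ⇒  h_max = 1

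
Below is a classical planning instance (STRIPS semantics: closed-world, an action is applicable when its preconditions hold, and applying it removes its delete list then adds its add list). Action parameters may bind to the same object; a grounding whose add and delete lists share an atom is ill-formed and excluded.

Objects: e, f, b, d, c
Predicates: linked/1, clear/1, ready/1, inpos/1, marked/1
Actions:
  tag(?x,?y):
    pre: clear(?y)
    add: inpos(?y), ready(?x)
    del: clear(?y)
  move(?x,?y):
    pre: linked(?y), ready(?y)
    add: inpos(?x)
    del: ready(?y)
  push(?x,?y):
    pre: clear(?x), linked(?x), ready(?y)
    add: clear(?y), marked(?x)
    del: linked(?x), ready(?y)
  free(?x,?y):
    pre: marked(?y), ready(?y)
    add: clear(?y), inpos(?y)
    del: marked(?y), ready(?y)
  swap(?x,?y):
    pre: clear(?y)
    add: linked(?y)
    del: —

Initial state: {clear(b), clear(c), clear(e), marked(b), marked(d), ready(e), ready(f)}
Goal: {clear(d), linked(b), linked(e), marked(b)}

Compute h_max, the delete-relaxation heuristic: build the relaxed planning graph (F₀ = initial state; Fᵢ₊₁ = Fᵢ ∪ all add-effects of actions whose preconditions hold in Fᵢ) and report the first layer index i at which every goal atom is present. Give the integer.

F0 = init (7 atoms)
F1 = F0 ∪ {inpos(b), inpos(c), inpos(e), linked(b), linked(c), linked(e), ready(b), ready(c), ready(d)}  (16 atoms)
F2 = F1 ∪ {clear(d), clear(f), inpos(d), inpos(f), marked(c), marked(e)}  (22 atoms)
goal ⊆ F2  ⇒  h_max = 2

2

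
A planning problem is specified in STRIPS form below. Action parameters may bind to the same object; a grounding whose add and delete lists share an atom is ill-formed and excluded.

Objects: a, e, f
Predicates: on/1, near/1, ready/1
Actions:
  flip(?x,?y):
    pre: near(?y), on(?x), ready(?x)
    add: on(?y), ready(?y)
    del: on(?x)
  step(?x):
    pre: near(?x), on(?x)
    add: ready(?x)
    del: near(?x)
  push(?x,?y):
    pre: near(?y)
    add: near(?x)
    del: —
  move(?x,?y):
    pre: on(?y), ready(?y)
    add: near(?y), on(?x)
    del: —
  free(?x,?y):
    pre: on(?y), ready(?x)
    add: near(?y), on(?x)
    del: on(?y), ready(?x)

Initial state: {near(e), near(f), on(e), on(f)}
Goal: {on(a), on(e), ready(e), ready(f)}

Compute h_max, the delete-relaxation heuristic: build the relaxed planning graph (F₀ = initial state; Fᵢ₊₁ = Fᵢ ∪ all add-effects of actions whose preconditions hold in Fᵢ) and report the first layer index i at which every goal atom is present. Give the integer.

2

F0 = init (4 atoms)
F1 = F0 ∪ {near(a), ready(e), ready(f)}  (7 atoms)
F2 = F1 ∪ {on(a), ready(a)}  (9 atoms)
goal ⊆ F2  ⇒  h_max = 2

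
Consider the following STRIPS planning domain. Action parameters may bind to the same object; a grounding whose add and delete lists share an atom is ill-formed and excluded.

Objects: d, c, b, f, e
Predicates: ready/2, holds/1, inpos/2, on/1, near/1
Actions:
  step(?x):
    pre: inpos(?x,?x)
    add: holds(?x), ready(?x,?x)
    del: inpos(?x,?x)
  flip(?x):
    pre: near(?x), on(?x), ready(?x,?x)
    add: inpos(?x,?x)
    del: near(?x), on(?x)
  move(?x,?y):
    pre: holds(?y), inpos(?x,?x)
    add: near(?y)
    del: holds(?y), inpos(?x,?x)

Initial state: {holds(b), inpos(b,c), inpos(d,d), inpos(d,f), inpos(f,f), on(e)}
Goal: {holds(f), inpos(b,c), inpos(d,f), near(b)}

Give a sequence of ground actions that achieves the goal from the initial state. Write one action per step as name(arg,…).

step(f); move(d,b)

1. step(f)  →  {holds(b), holds(f), inpos(b,c), inpos(d,d), inpos(d,f), on(e), ready(f,f)}
2. move(d,b)  →  {holds(f), inpos(b,c), inpos(d,f), near(b), on(e), ready(f,f)}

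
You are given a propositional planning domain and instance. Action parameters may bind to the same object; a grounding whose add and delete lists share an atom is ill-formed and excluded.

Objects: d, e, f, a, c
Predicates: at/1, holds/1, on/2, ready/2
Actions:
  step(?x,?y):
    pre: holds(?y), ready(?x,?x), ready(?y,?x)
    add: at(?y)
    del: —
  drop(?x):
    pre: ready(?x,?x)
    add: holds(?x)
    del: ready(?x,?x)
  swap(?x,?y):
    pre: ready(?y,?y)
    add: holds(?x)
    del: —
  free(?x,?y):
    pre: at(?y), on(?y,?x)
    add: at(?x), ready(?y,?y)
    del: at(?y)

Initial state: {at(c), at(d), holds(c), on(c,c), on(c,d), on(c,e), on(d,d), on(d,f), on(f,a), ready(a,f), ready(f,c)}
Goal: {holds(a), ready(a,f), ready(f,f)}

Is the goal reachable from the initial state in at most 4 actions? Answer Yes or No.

Yes

1. free(f,d)  →  {at(c), at(f), holds(c), on(c,c), on(c,d), on(c,e), on(d,d), on(d,f), on(f,a), ready(a,f), ready(d,d), ready(f,c)}
2. swap(a,d)  →  {at(c), at(f), holds(a), holds(c), on(c,c), on(c,d), on(c,e), on(d,d), on(d,f), on(f,a), ready(a,f), ready(d,d), ready(f,c)}
3. free(a,f)  →  {at(a), at(c), holds(a), holds(c), on(c,c), on(c,d), on(c,e), on(d,d), on(d,f), on(f,a), ready(a,f), ready(d,d), ready(f,c), ready(f,f)}
optimal plan length = 3; 3 ≤ 4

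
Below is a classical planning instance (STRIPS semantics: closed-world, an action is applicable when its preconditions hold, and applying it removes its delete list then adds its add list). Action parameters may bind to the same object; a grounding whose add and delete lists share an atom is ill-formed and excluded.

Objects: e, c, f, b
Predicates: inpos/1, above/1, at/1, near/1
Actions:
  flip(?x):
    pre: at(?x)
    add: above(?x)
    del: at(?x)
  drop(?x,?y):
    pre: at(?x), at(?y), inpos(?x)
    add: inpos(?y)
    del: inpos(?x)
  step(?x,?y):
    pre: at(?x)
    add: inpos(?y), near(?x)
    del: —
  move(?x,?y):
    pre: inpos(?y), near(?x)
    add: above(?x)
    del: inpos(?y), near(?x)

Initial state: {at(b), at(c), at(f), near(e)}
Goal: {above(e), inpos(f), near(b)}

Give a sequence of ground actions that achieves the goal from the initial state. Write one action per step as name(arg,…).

1. step(c,e)  →  {at(b), at(c), at(f), inpos(e), near(c), near(e)}
2. step(b,f)  →  {at(b), at(c), at(f), inpos(e), inpos(f), near(b), near(c), near(e)}
3. move(e,e)  →  {above(e), at(b), at(c), at(f), inpos(f), near(b), near(c)}

step(c,e); step(b,f); move(e,e)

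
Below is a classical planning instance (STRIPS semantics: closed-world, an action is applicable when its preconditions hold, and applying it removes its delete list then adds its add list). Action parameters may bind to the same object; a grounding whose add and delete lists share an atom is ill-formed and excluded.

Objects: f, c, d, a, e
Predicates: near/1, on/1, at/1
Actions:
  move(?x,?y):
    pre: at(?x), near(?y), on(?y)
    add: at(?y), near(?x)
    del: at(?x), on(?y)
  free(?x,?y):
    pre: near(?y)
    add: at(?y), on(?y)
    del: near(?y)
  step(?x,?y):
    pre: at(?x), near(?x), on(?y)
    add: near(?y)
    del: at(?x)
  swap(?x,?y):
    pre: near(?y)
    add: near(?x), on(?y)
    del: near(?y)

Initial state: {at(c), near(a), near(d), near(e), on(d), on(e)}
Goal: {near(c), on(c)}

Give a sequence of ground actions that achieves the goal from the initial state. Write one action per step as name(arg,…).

move(c,d); free(f,c); move(c,e)

1. move(c,d)  →  {at(d), near(a), near(c), near(d), near(e), on(e)}
2. free(f,c)  →  {at(c), at(d), near(a), near(d), near(e), on(c), on(e)}
3. move(c,e)  →  {at(d), at(e), near(a), near(c), near(d), near(e), on(c)}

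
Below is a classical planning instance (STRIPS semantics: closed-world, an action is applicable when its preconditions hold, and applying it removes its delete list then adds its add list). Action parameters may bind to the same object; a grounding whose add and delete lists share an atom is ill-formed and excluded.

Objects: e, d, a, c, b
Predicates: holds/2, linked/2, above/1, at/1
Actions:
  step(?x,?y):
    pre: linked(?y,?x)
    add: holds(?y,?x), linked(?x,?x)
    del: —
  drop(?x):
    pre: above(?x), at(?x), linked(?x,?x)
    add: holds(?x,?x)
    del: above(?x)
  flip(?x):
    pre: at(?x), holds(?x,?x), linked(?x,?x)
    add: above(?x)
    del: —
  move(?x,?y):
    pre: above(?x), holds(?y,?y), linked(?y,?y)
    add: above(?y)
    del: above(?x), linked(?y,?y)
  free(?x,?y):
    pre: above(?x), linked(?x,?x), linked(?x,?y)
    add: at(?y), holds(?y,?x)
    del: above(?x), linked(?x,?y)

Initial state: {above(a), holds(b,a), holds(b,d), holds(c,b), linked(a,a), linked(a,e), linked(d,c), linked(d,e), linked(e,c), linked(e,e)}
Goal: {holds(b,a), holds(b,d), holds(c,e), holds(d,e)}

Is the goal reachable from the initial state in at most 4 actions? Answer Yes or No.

Yes

1. step(e,e)  →  {above(a), holds(b,a), holds(b,d), holds(c,b), holds(e,e), linked(a,a), linked(a,e), linked(d,c), linked(d,e), linked(e,c), linked(e,e)}
2. move(a,e)  →  {above(e), holds(b,a), holds(b,d), holds(c,b), holds(e,e), linked(a,a), linked(a,e), linked(d,c), linked(d,e), linked(e,c)}
3. step(e,d)  →  {above(e), holds(b,a), holds(b,d), holds(c,b), holds(d,e), holds(e,e), linked(a,a), linked(a,e), linked(d,c), linked(d,e), linked(e,c), linked(e,e)}
4. free(e,c)  →  {at(c), holds(b,a), holds(b,d), holds(c,b), holds(c,e), holds(d,e), holds(e,e), linked(a,a), linked(a,e), linked(d,c), linked(d,e), linked(e,e)}
optimal plan length = 4; 4 ≤ 4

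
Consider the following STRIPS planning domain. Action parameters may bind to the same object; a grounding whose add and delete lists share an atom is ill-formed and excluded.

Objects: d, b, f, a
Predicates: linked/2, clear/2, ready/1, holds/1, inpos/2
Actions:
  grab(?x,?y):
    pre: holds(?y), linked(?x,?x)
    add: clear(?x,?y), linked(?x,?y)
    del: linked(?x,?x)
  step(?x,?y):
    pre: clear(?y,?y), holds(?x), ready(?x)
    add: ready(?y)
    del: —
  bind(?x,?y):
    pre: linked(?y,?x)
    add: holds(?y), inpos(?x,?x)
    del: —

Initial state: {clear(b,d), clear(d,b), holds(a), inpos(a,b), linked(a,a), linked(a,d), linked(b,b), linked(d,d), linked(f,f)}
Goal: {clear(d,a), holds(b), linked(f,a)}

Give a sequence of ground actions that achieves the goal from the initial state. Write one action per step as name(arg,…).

grab(d,a); grab(f,a); bind(b,b)

1. grab(d,a)  →  {clear(b,d), clear(d,a), clear(d,b), holds(a), inpos(a,b), linked(a,a), linked(a,d), linked(b,b), linked(d,a), linked(f,f)}
2. grab(f,a)  →  {clear(b,d), clear(d,a), clear(d,b), clear(f,a), holds(a), inpos(a,b), linked(a,a), linked(a,d), linked(b,b), linked(d,a), linked(f,a)}
3. bind(b,b)  →  {clear(b,d), clear(d,a), clear(d,b), clear(f,a), holds(a), holds(b), inpos(a,b), inpos(b,b), linked(a,a), linked(a,d), linked(b,b), linked(d,a), linked(f,a)}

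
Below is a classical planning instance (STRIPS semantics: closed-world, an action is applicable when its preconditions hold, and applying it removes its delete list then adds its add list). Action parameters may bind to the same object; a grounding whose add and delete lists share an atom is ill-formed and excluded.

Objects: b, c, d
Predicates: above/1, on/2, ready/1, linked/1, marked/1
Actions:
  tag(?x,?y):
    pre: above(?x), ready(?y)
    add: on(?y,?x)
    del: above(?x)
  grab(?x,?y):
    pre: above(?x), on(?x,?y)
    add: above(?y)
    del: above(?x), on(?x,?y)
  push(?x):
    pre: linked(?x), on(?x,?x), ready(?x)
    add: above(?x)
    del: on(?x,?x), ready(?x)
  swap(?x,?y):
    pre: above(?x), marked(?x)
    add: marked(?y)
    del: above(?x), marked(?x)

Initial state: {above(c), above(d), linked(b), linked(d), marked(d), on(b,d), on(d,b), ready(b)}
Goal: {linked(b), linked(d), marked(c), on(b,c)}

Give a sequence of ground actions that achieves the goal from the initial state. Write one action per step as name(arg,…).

1. tag(c,b)  →  {above(d), linked(b), linked(d), marked(d), on(b,c), on(b,d), on(d,b), ready(b)}
2. swap(d,c)  →  {linked(b), linked(d), marked(c), on(b,c), on(b,d), on(d,b), ready(b)}

tag(c,b); swap(d,c)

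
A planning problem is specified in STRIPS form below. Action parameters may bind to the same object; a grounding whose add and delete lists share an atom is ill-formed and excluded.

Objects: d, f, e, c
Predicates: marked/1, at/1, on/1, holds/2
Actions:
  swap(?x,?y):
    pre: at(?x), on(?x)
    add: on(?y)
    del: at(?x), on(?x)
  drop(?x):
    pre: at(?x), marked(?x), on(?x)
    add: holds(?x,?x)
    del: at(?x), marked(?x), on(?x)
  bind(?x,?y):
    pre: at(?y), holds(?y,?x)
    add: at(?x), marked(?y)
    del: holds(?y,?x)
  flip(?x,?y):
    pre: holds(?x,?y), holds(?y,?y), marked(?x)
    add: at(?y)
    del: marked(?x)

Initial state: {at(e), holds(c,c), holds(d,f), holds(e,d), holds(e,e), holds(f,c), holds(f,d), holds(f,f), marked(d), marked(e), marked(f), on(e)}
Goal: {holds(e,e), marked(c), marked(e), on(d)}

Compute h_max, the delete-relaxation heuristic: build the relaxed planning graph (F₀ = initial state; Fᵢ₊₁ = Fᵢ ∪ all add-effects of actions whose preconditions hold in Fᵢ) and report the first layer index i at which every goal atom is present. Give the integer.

2

F0 = init (12 atoms)
F1 = F0 ∪ {at(c), at(d), at(f), on(c), on(d), on(f)}  (18 atoms)
F2 = F1 ∪ {holds(d,d), marked(c)}  (20 atoms)
goal ⊆ F2  ⇒  h_max = 2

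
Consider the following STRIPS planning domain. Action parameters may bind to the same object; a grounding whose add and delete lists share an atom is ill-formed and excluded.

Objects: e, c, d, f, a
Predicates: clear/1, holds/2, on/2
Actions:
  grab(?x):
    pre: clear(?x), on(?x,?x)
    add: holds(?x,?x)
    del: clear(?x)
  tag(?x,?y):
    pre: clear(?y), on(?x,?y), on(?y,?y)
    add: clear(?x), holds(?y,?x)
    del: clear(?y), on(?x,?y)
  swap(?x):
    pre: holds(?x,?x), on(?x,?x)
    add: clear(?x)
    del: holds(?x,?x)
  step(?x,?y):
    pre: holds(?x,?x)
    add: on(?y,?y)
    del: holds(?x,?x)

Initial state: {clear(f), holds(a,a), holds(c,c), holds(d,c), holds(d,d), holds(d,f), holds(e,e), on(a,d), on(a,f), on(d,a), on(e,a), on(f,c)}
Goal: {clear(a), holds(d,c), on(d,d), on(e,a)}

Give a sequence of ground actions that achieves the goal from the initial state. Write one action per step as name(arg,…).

step(e,d); swap(d); tag(a,d)

1. step(e,d)  →  {clear(f), holds(a,a), holds(c,c), holds(d,c), holds(d,d), holds(d,f), on(a,d), on(a,f), on(d,a), on(d,d), on(e,a), on(f,c)}
2. swap(d)  →  {clear(d), clear(f), holds(a,a), holds(c,c), holds(d,c), holds(d,f), on(a,d), on(a,f), on(d,a), on(d,d), on(e,a), on(f,c)}
3. tag(a,d)  →  {clear(a), clear(f), holds(a,a), holds(c,c), holds(d,a), holds(d,c), holds(d,f), on(a,f), on(d,a), on(d,d), on(e,a), on(f,c)}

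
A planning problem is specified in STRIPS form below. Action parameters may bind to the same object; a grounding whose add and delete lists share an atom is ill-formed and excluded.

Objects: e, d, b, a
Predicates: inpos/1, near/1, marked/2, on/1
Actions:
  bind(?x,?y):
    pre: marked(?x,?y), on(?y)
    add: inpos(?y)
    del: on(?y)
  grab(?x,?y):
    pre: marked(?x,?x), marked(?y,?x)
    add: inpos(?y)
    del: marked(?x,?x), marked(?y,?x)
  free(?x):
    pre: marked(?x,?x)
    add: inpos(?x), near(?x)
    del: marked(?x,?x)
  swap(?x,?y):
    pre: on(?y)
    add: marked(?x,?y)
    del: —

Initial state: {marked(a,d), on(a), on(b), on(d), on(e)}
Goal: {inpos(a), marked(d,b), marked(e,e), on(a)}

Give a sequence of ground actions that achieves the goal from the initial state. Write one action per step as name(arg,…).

1. swap(e,e)  →  {marked(a,d), marked(e,e), on(a), on(b), on(d), on(e)}
2. swap(d,d)  →  {marked(a,d), marked(d,d), marked(e,e), on(a), on(b), on(d), on(e)}
3. grab(d,a)  →  {inpos(a), marked(e,e), on(a), on(b), on(d), on(e)}
4. swap(d,b)  →  {inpos(a), marked(d,b), marked(e,e), on(a), on(b), on(d), on(e)}

swap(e,e); swap(d,d); grab(d,a); swap(d,b)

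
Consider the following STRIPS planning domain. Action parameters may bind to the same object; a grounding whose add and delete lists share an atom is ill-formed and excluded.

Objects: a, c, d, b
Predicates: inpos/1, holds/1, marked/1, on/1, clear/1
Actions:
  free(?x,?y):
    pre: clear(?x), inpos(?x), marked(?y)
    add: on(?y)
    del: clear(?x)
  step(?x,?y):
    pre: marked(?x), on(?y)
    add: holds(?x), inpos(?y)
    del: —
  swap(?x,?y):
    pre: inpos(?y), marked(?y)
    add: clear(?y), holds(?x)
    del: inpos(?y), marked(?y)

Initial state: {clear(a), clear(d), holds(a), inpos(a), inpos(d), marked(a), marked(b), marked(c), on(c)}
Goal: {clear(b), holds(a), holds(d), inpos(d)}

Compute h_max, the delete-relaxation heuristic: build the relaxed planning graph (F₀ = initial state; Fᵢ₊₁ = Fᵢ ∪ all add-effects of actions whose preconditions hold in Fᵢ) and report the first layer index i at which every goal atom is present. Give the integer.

F0 = init (9 atoms)
F1 = F0 ∪ {holds(b), holds(c), holds(d), inpos(c), on(a), on(b)}  (15 atoms)
F2 = F1 ∪ {clear(c), inpos(b)}  (17 atoms)
F3 = F2 ∪ {clear(b)}  (18 atoms)
goal ⊆ F3  ⇒  h_max = 3

3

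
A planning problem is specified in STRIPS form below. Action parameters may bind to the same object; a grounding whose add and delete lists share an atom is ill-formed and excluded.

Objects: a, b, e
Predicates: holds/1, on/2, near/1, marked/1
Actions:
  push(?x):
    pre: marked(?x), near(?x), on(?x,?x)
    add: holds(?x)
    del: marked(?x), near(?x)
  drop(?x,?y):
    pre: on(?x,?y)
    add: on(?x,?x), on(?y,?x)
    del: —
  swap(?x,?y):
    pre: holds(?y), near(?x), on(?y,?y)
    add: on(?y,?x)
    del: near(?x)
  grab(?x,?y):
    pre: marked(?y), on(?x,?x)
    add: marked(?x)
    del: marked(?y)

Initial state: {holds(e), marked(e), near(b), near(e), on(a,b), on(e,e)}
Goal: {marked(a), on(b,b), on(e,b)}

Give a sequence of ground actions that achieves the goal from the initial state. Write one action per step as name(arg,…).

drop(a,b); drop(b,a); swap(b,e); grab(a,e)

1. drop(a,b)  →  {holds(e), marked(e), near(b), near(e), on(a,a), on(a,b), on(b,a), on(e,e)}
2. drop(b,a)  →  {holds(e), marked(e), near(b), near(e), on(a,a), on(a,b), on(b,a), on(b,b), on(e,e)}
3. swap(b,e)  →  {holds(e), marked(e), near(e), on(a,a), on(a,b), on(b,a), on(b,b), on(e,b), on(e,e)}
4. grab(a,e)  →  {holds(e), marked(a), near(e), on(a,a), on(a,b), on(b,a), on(b,b), on(e,b), on(e,e)}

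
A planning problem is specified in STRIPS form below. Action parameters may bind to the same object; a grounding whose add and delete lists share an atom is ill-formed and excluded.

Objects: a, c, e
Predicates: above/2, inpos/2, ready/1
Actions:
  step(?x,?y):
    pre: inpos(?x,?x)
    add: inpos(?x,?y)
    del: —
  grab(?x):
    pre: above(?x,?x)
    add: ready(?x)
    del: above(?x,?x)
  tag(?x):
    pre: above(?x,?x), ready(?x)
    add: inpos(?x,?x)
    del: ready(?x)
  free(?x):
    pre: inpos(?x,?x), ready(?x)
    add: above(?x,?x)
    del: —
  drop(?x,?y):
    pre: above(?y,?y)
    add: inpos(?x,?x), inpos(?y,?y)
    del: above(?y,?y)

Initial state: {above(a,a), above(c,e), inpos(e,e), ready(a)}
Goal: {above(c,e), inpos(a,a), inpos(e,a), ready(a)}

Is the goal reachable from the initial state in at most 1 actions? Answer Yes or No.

1. step(e,a)  →  {above(a,a), above(c,e), inpos(e,a), inpos(e,e), ready(a)}
2. drop(a,a)  →  {above(c,e), inpos(a,a), inpos(e,a), inpos(e,e), ready(a)}
optimal plan length = 2; 2 > 1

No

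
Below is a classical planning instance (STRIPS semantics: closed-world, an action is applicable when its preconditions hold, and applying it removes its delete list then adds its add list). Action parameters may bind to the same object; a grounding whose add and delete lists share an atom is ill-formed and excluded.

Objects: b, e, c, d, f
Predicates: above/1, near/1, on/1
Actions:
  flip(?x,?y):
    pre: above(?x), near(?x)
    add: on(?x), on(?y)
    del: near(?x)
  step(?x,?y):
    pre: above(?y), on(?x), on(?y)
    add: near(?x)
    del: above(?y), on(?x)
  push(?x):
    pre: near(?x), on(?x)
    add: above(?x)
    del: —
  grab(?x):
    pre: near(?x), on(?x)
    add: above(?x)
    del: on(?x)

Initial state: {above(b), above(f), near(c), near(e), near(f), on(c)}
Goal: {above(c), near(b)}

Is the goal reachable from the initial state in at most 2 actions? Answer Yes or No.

1. flip(f,b)  →  {above(b), above(f), near(c), near(e), on(b), on(c), on(f)}
2. step(b,b)  →  {above(f), near(b), near(c), near(e), on(c), on(f)}
3. push(c)  →  {above(c), above(f), near(b), near(c), near(e), on(c), on(f)}
optimal plan length = 3; 3 > 2

No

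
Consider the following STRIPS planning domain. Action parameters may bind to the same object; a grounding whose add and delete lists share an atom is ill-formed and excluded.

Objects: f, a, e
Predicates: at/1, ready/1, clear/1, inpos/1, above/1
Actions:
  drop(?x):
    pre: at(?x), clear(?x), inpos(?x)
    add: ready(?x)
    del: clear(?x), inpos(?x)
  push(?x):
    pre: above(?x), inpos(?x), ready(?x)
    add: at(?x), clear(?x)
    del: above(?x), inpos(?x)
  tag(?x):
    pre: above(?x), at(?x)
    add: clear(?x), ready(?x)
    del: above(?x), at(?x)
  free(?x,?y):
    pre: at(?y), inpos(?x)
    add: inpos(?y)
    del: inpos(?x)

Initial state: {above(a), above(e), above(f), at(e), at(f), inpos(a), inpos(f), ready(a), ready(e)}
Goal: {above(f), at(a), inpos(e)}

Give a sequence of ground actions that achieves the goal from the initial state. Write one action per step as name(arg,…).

1. push(a)  →  {above(e), above(f), at(a), at(e), at(f), clear(a), inpos(f), ready(a), ready(e)}
2. free(f,e)  →  {above(e), above(f), at(a), at(e), at(f), clear(a), inpos(e), ready(a), ready(e)}

push(a); free(f,e)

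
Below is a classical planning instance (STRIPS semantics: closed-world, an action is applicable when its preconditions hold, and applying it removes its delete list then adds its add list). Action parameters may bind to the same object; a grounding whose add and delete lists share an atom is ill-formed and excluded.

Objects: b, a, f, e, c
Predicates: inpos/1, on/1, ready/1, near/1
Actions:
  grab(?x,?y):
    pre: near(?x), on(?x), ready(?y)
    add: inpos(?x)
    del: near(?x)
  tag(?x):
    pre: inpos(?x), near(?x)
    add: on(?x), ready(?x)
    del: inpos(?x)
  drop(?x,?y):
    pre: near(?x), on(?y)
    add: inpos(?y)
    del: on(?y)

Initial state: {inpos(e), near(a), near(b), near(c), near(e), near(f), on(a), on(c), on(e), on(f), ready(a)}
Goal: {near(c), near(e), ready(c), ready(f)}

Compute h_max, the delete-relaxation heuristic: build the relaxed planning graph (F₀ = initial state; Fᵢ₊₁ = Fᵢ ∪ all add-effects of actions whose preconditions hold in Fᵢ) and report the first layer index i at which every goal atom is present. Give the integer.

2

F0 = init (11 atoms)
F1 = F0 ∪ {inpos(a), inpos(c), inpos(f), ready(e)}  (15 atoms)
F2 = F1 ∪ {ready(c), ready(f)}  (17 atoms)
goal ⊆ F2  ⇒  h_max = 2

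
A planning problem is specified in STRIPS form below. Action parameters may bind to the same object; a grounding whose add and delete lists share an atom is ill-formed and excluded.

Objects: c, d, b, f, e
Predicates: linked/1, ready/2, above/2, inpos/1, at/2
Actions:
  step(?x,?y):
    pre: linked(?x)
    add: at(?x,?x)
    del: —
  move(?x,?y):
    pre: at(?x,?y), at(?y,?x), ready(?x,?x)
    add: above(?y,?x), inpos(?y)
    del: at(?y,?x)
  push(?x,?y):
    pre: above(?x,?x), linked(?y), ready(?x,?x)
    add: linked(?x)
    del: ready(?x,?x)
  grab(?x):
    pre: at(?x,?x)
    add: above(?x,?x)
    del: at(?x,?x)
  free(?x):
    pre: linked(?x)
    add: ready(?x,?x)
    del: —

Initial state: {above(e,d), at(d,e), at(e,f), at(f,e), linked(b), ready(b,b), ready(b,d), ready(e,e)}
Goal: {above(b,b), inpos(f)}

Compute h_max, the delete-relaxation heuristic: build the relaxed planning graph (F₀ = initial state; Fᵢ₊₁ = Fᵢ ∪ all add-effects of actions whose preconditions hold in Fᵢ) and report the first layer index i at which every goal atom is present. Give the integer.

2

F0 = init (8 atoms)
F1 = F0 ∪ {above(f,e), at(b,b), inpos(f)}  (11 atoms)
F2 = F1 ∪ {above(b,b), inpos(b)}  (13 atoms)
goal ⊆ F2  ⇒  h_max = 2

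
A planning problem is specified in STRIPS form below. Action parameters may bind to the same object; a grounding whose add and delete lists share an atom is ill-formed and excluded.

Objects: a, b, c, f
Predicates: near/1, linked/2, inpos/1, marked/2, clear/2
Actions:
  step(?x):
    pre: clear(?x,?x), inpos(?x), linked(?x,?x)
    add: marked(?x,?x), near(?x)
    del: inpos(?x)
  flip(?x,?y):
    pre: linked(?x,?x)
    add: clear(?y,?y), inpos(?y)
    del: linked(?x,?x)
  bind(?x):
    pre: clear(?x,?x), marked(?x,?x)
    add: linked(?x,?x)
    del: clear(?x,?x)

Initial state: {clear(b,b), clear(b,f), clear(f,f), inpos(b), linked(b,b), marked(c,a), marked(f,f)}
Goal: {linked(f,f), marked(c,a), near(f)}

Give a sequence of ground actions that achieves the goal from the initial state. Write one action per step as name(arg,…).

bind(f); flip(b,f); step(f)

1. bind(f)  →  {clear(b,b), clear(b,f), inpos(b), linked(b,b), linked(f,f), marked(c,a), marked(f,f)}
2. flip(b,f)  →  {clear(b,b), clear(b,f), clear(f,f), inpos(b), inpos(f), linked(f,f), marked(c,a), marked(f,f)}
3. step(f)  →  {clear(b,b), clear(b,f), clear(f,f), inpos(b), linked(f,f), marked(c,a), marked(f,f), near(f)}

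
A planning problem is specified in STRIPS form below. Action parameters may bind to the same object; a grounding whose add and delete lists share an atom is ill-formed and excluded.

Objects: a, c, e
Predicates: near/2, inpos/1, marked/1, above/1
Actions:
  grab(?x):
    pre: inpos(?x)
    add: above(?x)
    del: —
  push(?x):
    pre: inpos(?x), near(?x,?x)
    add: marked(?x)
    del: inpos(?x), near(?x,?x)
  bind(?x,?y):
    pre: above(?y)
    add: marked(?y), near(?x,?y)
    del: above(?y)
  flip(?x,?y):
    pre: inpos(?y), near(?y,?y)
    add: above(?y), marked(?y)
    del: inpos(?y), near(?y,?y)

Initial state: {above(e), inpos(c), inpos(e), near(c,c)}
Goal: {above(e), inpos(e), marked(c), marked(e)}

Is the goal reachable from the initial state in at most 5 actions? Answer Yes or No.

Yes

1. push(c)  →  {above(e), inpos(e), marked(c)}
2. bind(a,e)  →  {inpos(e), marked(c), marked(e), near(a,e)}
3. grab(e)  →  {above(e), inpos(e), marked(c), marked(e), near(a,e)}
optimal plan length = 3; 3 ≤ 5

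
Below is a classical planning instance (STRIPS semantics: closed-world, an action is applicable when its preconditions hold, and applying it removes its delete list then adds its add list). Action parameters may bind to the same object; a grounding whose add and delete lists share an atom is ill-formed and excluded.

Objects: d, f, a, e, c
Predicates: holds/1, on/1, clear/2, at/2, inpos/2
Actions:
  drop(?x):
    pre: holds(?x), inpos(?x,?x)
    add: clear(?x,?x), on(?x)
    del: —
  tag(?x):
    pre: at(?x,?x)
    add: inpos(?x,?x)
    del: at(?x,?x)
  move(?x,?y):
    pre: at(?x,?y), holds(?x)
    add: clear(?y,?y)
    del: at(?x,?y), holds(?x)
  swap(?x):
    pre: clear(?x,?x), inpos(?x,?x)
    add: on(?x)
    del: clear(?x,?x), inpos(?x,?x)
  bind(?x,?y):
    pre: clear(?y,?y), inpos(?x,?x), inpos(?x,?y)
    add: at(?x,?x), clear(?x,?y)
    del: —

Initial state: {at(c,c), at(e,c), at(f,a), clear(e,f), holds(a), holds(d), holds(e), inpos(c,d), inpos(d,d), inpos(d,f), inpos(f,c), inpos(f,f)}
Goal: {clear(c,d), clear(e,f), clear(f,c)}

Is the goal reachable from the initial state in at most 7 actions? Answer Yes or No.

Yes

1. drop(d)  →  {at(c,c), at(e,c), at(f,a), clear(d,d), clear(e,f), holds(a), holds(d), holds(e), inpos(c,d), inpos(d,d), inpos(d,f), inpos(f,c), inpos(f,f), on(d)}
2. tag(c)  →  {at(e,c), at(f,a), clear(d,d), clear(e,f), holds(a), holds(d), holds(e), inpos(c,c), inpos(c,d), inpos(d,d), inpos(d,f), inpos(f,c), inpos(f,f), on(d)}
3. move(e,c)  →  {at(f,a), clear(c,c), clear(d,d), clear(e,f), holds(a), holds(d), inpos(c,c), inpos(c,d), inpos(d,d), inpos(d,f), inpos(f,c), inpos(f,f), on(d)}
4. bind(f,c)  →  {at(f,a), at(f,f), clear(c,c), clear(d,d), clear(e,f), clear(f,c), holds(a), holds(d), inpos(c,c), inpos(c,d), inpos(d,d), inpos(d,f), inpos(f,c), inpos(f,f), on(d)}
5. bind(c,d)  →  {at(c,c), at(f,a), at(f,f), clear(c,c), clear(c,d), clear(d,d), clear(e,f), clear(f,c), holds(a), holds(d), inpos(c,c), inpos(c,d), inpos(d,d), inpos(d,f), inpos(f,c), inpos(f,f), on(d)}
optimal plan length = 5; 5 ≤ 7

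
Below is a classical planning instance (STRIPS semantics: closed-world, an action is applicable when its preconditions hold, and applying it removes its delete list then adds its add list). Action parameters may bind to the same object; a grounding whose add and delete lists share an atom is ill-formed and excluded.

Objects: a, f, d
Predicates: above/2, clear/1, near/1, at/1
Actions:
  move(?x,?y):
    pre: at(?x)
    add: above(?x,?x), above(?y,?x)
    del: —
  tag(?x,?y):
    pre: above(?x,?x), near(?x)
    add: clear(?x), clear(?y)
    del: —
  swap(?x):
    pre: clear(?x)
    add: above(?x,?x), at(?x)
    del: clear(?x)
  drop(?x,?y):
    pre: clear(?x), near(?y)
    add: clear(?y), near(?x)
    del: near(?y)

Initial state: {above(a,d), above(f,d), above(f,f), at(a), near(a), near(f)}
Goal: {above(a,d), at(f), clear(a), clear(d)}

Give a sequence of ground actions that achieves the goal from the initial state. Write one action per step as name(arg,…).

tag(f,a); tag(f,d); swap(f)

1. tag(f,a)  →  {above(a,d), above(f,d), above(f,f), at(a), clear(a), clear(f), near(a), near(f)}
2. tag(f,d)  →  {above(a,d), above(f,d), above(f,f), at(a), clear(a), clear(d), clear(f), near(a), near(f)}
3. swap(f)  →  {above(a,d), above(f,d), above(f,f), at(a), at(f), clear(a), clear(d), near(a), near(f)}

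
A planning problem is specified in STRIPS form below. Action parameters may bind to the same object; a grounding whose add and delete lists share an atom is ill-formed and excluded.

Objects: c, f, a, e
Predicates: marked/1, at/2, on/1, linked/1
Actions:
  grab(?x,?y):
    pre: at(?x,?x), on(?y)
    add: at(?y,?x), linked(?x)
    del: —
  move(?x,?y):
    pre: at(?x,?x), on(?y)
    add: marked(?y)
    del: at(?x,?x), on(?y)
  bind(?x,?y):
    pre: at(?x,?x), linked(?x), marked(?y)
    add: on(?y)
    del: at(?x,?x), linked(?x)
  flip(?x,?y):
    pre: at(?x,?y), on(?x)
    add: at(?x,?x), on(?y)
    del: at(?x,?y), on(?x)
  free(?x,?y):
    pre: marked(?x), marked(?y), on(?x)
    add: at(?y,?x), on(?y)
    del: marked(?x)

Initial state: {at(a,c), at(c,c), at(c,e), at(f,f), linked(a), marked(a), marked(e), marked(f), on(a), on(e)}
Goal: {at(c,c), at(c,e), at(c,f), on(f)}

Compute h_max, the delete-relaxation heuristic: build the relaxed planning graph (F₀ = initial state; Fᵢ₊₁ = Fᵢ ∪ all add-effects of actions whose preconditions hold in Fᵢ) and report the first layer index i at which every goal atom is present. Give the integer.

F0 = init (10 atoms)
F1 = F0 ∪ {at(a,a), at(a,e), at(a,f), at(e,a), at(e,c), at(e,e), at(e,f), at(f,a), at(f,e), linked(c), linked(f), on(c), on(f)}  (23 atoms)
F2 = F1 ∪ {at(c,a), at(c,f), at(f,c), linked(e), marked(c)}  (28 atoms)
goal ⊆ F2  ⇒  h_max = 2

2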